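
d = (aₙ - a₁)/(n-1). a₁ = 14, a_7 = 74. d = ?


d = (aₙ - a₁)/(n-1)
= (74 - 14)/(7-1)
= 60/6 = 10

d = 10


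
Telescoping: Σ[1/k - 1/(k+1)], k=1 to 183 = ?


Telescoping: adjacent terms cancel.
= 1/1 - 1/184
= 1 - 1/184 = 183/184

Sum = 183/184


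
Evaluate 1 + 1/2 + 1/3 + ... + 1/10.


H_10 = 1/1 + 1/2 + 1/3 + 1/4 + 1/5 + 1/6 + 1/7 + 1/8 + 1/9 + 1/10
= 7381/2520
≈ 2.929

H_10 = 7381/2520 ≈ 2.929


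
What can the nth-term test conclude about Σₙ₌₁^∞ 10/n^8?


lim(n→∞) 10/n^8 = 0
lim aₙ = 0 → nth-term test is INCONCLUSIVE
(Need other tests; this is actually a convergent p-series with p=8 > 1)

Inconclusive (lim aₙ = 0; need another test)


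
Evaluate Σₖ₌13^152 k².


Σₖ₌13^152 k² = Σₖ₌₁^152 k² − Σₖ₌₁^12 k²
= 152·153·305/6 − 12·13·25/6
= 1182180 − 650 = 1181530

Σk² = 1181530


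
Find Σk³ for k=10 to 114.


Σₖ₌10^114 k³ = [114·115/2]² − [9·10/2]²
= 42968025 − 2025 = 42966000

Σk³ = 42966000


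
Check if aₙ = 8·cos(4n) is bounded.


For all n, -1 ≤ cos(4n) ≤ 1, so -8 ≤ 8·cos(4n) ≤ 8
Lower bound: -8, Upper bound: 8
The sequence IS bounded

Bounded (-8 ≤ aₙ ≤ 8)


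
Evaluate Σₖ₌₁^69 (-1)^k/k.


S = -1 + 1/2 - 1/3 + 1/4 - 1/5 + 1/6 - 1/7 + 1/8 ± ...
= -0.7003
(Full series converges to -ln(2) ≈ -0.6931)

S_69 = -0.7003


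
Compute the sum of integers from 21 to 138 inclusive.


Σₖ₌21^138 k = Σₖ₌₁^138 k − Σₖ₌₁^20 k
= 138·139/2 − 20·21/2
= 9591 − 210 = 9381

Σk = 9381


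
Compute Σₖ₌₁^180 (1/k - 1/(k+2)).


Telescoping with gap 2: two head and two tail terms survive.
= (1 + 1/2) - (1/181 + 1/182)
= 3/2 - 1/181 - 1/182 = 24525/16471

Sum = 24525/16471


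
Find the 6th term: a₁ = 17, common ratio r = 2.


aₙ = a₁·r^(n-1)
= 17×2^5
= 17×32
= 544

a_6 = 544


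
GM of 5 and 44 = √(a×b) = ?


GM = √(5×44) = √220 = 14.8324

GM = 14.8324


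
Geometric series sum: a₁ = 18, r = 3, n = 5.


Sₙ = 18×(3^5 - 1)/(3 - 1)
= 18×(243 - 1)/2
= 18×242/2
= 2178

S_5 = 2178


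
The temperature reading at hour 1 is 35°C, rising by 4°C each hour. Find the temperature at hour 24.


aₙ = a₁ + (n-1)d
= 35 + (24-1)×4
= 35 + 92
= 127

a_24 = 127


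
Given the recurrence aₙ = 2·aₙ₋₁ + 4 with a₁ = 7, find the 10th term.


Computing step by step:
a_1 = 7
a_2 = 18
a_3 = 40
a_4 = 84
a_5 = 172
a_6 = 348
a_7 = 700
a_8 = 1404
a_9 = 2812
a_10 = 5628


a_10 = 5628


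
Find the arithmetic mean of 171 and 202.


AM = (171 + 202)/2 = 373/2 = 186.5

AM = 186.5


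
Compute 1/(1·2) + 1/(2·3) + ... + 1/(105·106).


1/(k(k+1)) = 1/k - 1/(k+1) (partial fractions)
Telescoping: Σ = 1 - 1/106 = 105/106

Sum = 105/106


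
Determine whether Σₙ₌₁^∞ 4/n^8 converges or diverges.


p-series test: Σ c/n^p converges if p > 1, diverges if p ≤ 1 (constant c > 0 doesn't affect convergence).
p = 8
8 > 1 → CONVERGES

Converges (p = 8 > 1)


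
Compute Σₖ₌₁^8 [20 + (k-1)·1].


aₙ = 20 + (8-1)×1 = 27
Sₙ = n(a₁+aₙ)/2 = 8×(20+27)/2
= 8×47/2 = 188

S_8 = 188


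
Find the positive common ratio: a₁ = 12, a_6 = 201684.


r^(n-1) = aₙ/a₁
r^5 = 201684/12 = 16807
r = 16807^(1/5)
= 7

r = 7


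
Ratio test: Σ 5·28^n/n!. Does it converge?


aₙ = 5·28^n/n!
a_{n+1}/aₙ = 28^(n+1)/(n+1)! × n!/28^n  (constant 5 cancels)
= 28/(n+1)
L = lim(n→∞) 28/(n+1) = 0
L < 1 → series CONVERGES

Converges (ratio test: L = 0 < 1)


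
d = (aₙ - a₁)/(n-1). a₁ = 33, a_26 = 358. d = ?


d = (aₙ - a₁)/(n-1)
= (358 - 33)/(26-1)
= 325/25 = 13

d = 13


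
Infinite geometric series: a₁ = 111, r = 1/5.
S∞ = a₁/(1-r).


S∞ = a₁/(1-r) = 111/(1 - 1/5)
= 111/(4/5)
= 555/4

S∞ = 555/4


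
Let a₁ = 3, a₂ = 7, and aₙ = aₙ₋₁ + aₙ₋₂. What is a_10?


Computing iteratively: 3, 7, 10, 17, 27, 44, 71, 115, 186, 301
a_10 = 301

a_10 = 301


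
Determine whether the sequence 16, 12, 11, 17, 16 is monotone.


Differences: -4, -1, 6, -1
Difference at position 3 is +6 (> 0) but position 1 is -4 (< 0) — sequence both rises and falls
→ NOT monotonic

Not monotonic


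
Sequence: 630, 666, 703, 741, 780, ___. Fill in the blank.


Pattern: triangular numbers: n(n+1)/2
Terms: 630, 666, 703, 741, 780
Next term = 820

Next term = 820


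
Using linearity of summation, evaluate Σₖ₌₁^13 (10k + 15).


Σ(10k+15) = 10·Σk + 15·n
= 10·91 + 15·13
= 910 + 195 = 1105

Σ = 1105


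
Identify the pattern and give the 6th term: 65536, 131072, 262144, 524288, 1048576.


Pattern: powers of 2: 2ⁿ
Terms: 65536, 131072, 262144, 524288, 1048576
Next term = 2097152

Next term = 2097152


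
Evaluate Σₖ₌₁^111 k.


n(n+1)/2 = 111×112/2 = 12432/2 = 6216

Σk = 6216


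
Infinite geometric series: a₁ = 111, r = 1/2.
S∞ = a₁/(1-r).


S∞ = a₁/(1-r) = 111/(1 - 1/2)
= 111/(1/2)
= 222

S∞ = 222


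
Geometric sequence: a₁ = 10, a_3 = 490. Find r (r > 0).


r^(n-1) = aₙ/a₁
r^2 = 490/10 = 49
r = 49^(1/2)
= ±7; taking r > 0 gives r = 7

r = 7


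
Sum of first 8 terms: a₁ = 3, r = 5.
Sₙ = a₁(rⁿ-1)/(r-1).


Sₙ = 3×(5^8 - 1)/(5 - 1)
= 3×(390625 - 1)/4
= 3×390624/4
= 292968

S_8 = 292968


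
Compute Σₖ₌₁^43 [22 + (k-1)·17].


aₙ = 22 + (43-1)×17 = 736
Sₙ = n(a₁+aₙ)/2 = 43×(22+736)/2
= 43×758/2 = 16297

S_43 = 16297


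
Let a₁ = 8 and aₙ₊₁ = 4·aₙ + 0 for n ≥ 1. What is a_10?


Computing step by step:
a_1 = 8
a_2 = 32
a_3 = 128
a_4 = 512
a_5 = 2048
a_6 = 8192
a_7 = 32768
a_8 = 131072
a_9 = 524288
a_10 = 2097152


a_10 = 2097152


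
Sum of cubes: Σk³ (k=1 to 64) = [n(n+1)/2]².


n(n+1)/2 = 64×65/2 = 2080
Σk³ = 2080² = 4326400

Σk³ = 4326400


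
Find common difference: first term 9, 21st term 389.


d = (aₙ - a₁)/(n-1)
= (389 - 9)/(21-1)
= 380/20 = 19

d = 19


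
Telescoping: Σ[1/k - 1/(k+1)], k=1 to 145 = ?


Telescoping: adjacent terms cancel.
= 1/1 - 1/146
= 1 - 1/146 = 145/146

Sum = 145/146


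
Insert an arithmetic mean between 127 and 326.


AM = (127 + 326)/2 = 453/2 = 226.5

AM = 226.5


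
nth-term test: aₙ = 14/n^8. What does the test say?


lim(n→∞) 14/n^8 = 0
lim aₙ = 0 → nth-term test is INCONCLUSIVE
(Need other tests; this is actually a convergent p-series with p=8 > 1)

Inconclusive (lim aₙ = 0; need another test)


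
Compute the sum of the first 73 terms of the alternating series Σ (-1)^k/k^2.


S = -1 + 1/4 - 1/9 + 1/16 - 1/25 + 1/36 - 1/49 + 1/64 ± ...
= -0.8226
(Full series converges to -π²/12 ≈ -0.8225)

S_73 = -0.8226


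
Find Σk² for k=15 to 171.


Σₖ₌15^171 k² = Σₖ₌₁^171 k² − Σₖ₌₁^14 k²
= 171·172·343/6 − 14·15·29/6
= 1681386 − 1015 = 1680371

Σk² = 1680371


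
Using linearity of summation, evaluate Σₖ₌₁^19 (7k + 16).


Σ(7k+16) = 7·Σk + 16·n
= 7·190 + 16·19
= 1330 + 304 = 1634

Σ = 1634


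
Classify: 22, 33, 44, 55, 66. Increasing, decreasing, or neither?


Differences: 11, 11, 11, 11
All differences > 0 → strictly INCREASING

Monotonically increasing


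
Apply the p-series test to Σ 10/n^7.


p-series test: Σ c/n^p converges if p > 1, diverges if p ≤ 1 (constant c > 0 doesn't affect convergence).
p = 7
7 > 1 → CONVERGES

Converges (p = 7 > 1)


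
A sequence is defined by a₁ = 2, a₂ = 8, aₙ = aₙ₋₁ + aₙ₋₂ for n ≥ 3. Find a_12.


Computing iteratively: 2, 8, 10, 18, 28, 46, 74, 120, 194, 314, 508, 822
a_12 = 822

a_12 = 822


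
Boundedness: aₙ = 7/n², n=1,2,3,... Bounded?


a₁ = 7, a₂ = 7/4, a₃ = 7/9, ...
0 < aₙ ≤ 7 for all n ≥ 1
The sequence IS bounded

Bounded (0 < aₙ ≤ 7)


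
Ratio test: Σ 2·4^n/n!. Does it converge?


aₙ = 2·4^n/n!
a_{n+1}/aₙ = 4^(n+1)/(n+1)! × n!/4^n  (constant 2 cancels)
= 4/(n+1)
L = lim(n→∞) 4/(n+1) = 0
L < 1 → series CONVERGES

Converges (ratio test: L = 0 < 1)


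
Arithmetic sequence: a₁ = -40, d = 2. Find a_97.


aₙ = a₁ + (n-1)d
= -40 + (97-1)×2
= -40 + 192
= 152

a_97 = 152


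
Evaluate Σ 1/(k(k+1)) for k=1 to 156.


1/(k(k+1)) = 1/k - 1/(k+1) (partial fractions)
Telescoping: Σ = 1 - 1/157 = 156/157

Sum = 156/157


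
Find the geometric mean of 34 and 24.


GM = √(34×24) = √816 = 28.5657

GM = 28.5657


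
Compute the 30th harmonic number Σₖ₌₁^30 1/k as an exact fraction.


H_30 = 1/1 + 1/2 + 1/3 + ... + 1/30
= 9304682830147/2329089562800
≈ 3.995

H_30 = 9304682830147/2329089562800 ≈ 3.995


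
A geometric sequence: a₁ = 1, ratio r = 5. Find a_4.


aₙ = a₁·r^(n-1)
= 1×5^3
= 1×125
= 125

a_4 = 125


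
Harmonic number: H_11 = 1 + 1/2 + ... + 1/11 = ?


H_11 = 1/1 + 1/2 + 1/3 + ... + 1/11
= 83711/27720
≈ 3.0199

H_11 = 83711/27720 ≈ 3.0199


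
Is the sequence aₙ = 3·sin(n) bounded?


For all n, -1 ≤ sin(n) ≤ 1, so -3 ≤ 3·sin(n) ≤ 3
Lower bound: -3, Upper bound: 3
The sequence IS bounded

Bounded (-3 ≤ aₙ ≤ 3)


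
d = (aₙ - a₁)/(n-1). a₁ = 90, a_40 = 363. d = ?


d = (aₙ - a₁)/(n-1)
= (363 - 90)/(40-1)
= 273/39 = 7

d = 7


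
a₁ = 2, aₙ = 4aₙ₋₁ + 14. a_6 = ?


Computing step by step:
a_1 = 2
a_2 = 22
a_3 = 102
a_4 = 422
a_5 = 1702
a_6 = 6822


a_6 = 6822


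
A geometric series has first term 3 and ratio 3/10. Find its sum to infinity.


S∞ = a₁/(1-r) = 3/(1 - 3/10)
= 3/(7/10)
= 30/7

S∞ = 30/7


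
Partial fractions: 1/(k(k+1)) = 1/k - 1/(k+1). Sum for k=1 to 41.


1/(k(k+1)) = 1/k - 1/(k+1) (partial fractions)
Telescoping: Σ = 1 - 1/42 = 41/42

Sum = 41/42


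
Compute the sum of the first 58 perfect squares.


n = 58
n(n+1)(2n+1)/6 = 58×59×117/6
= 400374/6 = 66729

Σk² = 66729


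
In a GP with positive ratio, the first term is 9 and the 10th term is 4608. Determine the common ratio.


r^(n-1) = aₙ/a₁
r^9 = 4608/9 = 512
r = 512^(1/9)
= 2

r = 2


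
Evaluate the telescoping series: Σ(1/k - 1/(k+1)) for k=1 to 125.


Telescoping: adjacent terms cancel.
= 1/1 - 1/126
= 1 - 1/126 = 125/126

Sum = 125/126


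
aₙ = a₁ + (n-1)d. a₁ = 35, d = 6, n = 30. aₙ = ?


aₙ = a₁ + (n-1)d
= 35 + (30-1)×6
= 35 + 174
= 209

a_30 = 209


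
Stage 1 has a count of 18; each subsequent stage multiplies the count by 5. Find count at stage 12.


aₙ = a₁·r^(n-1)
= 18×5^11
= 18×48828125
= 878906250

a_12 = 878906250


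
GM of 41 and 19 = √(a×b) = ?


GM = √(41×19) = √779 = 27.9106

GM = 27.9106


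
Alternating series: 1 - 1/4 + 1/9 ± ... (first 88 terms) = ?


S = 1 - 1/4 + 1/9 - 1/16 + 1/25 - 1/36 + 1/49 - 1/64 ± ...
= 0.8224
(Full series converges to +π²/12 ≈ +0.8225)

S_88 = 0.8224


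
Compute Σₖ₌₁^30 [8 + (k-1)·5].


aₙ = 8 + (30-1)×5 = 153
Sₙ = n(a₁+aₙ)/2 = 30×(8+153)/2
= 30×161/2 = 2415

S_30 = 2415


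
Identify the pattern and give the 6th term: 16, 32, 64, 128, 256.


Pattern: powers of 2: 2ⁿ
Terms: 16, 32, 64, 128, 256
Next term = 512

Next term = 512


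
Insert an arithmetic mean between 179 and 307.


AM = (179 + 307)/2 = 486/2 = 243

AM = 243


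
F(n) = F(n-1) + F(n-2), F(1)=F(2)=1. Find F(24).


Fibonacci sequence: 1, 1, 2, 3, 5, 8, 13, 21, 34, 55, 89, ...
F(24) = 46368

F(24) = 46368


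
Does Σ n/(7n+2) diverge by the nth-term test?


lim(n→∞) n/(7n+2) = 1/7 = 1/7  (divide numerator and denominator by n)
lim aₙ = 1/7 ≠ 0 → series DIVERGES

Diverges (lim aₙ = 1/7 ≠ 0)


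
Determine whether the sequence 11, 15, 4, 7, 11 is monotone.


Differences: 4, -11, 3, 4
Difference at position 1 is +4 (> 0) but position 2 is -11 (< 0) — sequence both rises and falls
→ NOT monotonic

Not monotonic


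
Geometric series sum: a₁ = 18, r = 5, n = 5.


Sₙ = 18×(5^5 - 1)/(5 - 1)
= 18×(3125 - 1)/4
= 18×3124/4
= 14058

S_5 = 14058


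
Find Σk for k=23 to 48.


Σₖ₌23^48 k = Σₖ₌₁^48 k − Σₖ₌₁^22 k
= 48·49/2 − 22·23/2
= 1176 − 253 = 923

Σk = 923


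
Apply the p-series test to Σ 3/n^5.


p-series test: Σ c/n^p converges if p > 1, diverges if p ≤ 1 (constant c > 0 doesn't affect convergence).
p = 5
5 > 1 → CONVERGES

Converges (p = 5 > 1)


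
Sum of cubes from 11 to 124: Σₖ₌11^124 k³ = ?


Σₖ₌11^124 k³ = [124·125/2]² − [10·11/2]²
= 60062500 − 3025 = 60059475

Σk³ = 60059475


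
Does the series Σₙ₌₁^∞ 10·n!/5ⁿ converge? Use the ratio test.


aₙ = 10·n!/5^n
a_{n+1}/aₙ = (n+1)!/5^(n+1) × 5^n/n!  (constant 10 cancels)
= (n+1)/5
L = lim(n→∞) (n+1)/5 = ∞
L > 1 → series DIVERGES

Diverges (ratio test: L = ∞ > 1)


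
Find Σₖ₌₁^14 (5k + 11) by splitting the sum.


Σ(5k+11) = 5·Σk + 11·n
= 5·105 + 11·14
= 525 + 154 = 679

Σ = 679


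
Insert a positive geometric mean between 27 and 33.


GM = √(27×33) = √891 = 29.8496

GM = 29.8496


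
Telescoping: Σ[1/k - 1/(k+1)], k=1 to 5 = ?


Telescoping: adjacent terms cancel.
= 1/1 - 1/6
= 1 - 1/6 = 5/6

Sum = 5/6


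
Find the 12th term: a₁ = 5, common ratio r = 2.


aₙ = a₁·r^(n-1)
= 5×2^11
= 5×2048
= 10240

a_12 = 10240


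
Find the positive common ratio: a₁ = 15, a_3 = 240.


r^(n-1) = aₙ/a₁
r^2 = 240/15 = 16
r = 16^(1/2)
= ±4; taking r > 0 gives r = 4

r = 4


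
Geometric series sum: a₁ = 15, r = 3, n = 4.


Sₙ = 15×(3^4 - 1)/(3 - 1)
= 15×(81 - 1)/2
= 15×80/2
= 600

S_4 = 600


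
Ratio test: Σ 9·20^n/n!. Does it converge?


aₙ = 9·20^n/n!
a_{n+1}/aₙ = 20^(n+1)/(n+1)! × n!/20^n  (constant 9 cancels)
= 20/(n+1)
L = lim(n→∞) 20/(n+1) = 0
L < 1 → series CONVERGES

Converges (ratio test: L = 0 < 1)


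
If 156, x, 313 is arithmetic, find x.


AM = (156 + 313)/2 = 469/2 = 234.5

AM = 234.5


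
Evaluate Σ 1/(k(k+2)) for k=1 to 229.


1/(k(k+2)) = (1/2)·(1/k - 1/(k+2)) (partial fractions)
Telescoping: Σ = (1/2)·(1 + 1/2 - 1/230 - 1/231) = 39617/53130

Sum = 39617/53130


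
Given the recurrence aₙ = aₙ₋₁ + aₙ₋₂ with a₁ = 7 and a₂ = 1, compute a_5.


Computing iteratively: 7, 1, 8, 9, 17
a_5 = 17

a_5 = 17


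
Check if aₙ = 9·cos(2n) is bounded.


For all n, -1 ≤ cos(2n) ≤ 1, so -9 ≤ 9·cos(2n) ≤ 9
Lower bound: -9, Upper bound: 9
The sequence IS bounded

Bounded (-9 ≤ aₙ ≤ 9)


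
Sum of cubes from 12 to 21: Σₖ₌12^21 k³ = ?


Σₖ₌12^21 k³ = [21·22/2]² − [11·12/2]²
= 53361 − 4356 = 49005

Σk³ = 49005


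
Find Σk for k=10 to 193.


Σₖ₌10^193 k = Σₖ₌₁^193 k − Σₖ₌₁^9 k
= 193·194/2 − 9·10/2
= 18721 − 45 = 18676

Σk = 18676


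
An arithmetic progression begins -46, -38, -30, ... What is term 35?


aₙ = a₁ + (n-1)d
= -46 + (35-1)×8
= -46 + 272
= 226

a_35 = 226


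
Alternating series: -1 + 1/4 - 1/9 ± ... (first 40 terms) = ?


S = -1 + 1/4 - 1/9 + 1/16 - 1/25 + 1/36 - 1/49 + 1/64 ± ...
= -0.8222
(Full series converges to -π²/12 ≈ -0.8225)

S_40 = -0.8222


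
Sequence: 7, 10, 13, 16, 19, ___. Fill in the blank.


Pattern: arithmetic (d=3)
Terms: 7, 10, 13, 16, 19
Next term = 22

Next term = 22


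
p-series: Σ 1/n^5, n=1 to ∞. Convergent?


p-series test: Σ c/n^p converges if p > 1, diverges if p ≤ 1 (constant c > 0 doesn't affect convergence).
p = 5
5 > 1 → CONVERGES

Converges (p = 5 > 1)


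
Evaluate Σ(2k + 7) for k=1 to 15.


Σ(2k+7) = 2·Σk + 7·n
= 2·120 + 7·15
= 240 + 105 = 345

Σ = 345


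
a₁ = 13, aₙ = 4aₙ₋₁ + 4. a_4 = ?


Computing step by step:
a_1 = 13
a_2 = 56
a_3 = 228
a_4 = 916


a_4 = 916


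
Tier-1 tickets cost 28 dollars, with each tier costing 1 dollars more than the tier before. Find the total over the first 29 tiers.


aₙ = 28 + (29-1)×1 = 56
Sₙ = n(a₁+aₙ)/2 = 29×(28+56)/2
= 29×84/2 = 1218

S_29 = 1218


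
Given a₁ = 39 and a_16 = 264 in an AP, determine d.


d = (aₙ - a₁)/(n-1)
= (264 - 39)/(16-1)
= 225/15 = 15

d = 15


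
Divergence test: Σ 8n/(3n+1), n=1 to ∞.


lim(n→∞) 8n/(3n+1) = 8/3 = 8/3  (divide numerator and denominator by n)
lim aₙ = 8/3 ≠ 0 → series DIVERGES

Diverges (lim aₙ = 8/3 ≠ 0)


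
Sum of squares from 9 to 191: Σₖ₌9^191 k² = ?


Σₖ₌9^191 k² = Σₖ₌₁^191 k² − Σₖ₌₁^8 k²
= 191·192·383/6 − 8·9·17/6
= 2340896 − 204 = 2340692

Σk² = 2340692


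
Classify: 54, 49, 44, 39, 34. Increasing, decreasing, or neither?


Differences: -5, -5, -5, -5
All differences < 0 → strictly DECREASING

Monotonically decreasing


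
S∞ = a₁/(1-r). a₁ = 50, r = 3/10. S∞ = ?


S∞ = a₁/(1-r) = 50/(1 - 3/10)
= 50/(7/10)
= 500/7

S∞ = 500/7


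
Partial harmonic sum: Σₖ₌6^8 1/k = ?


Σₖ₌6^8 1/k = 1/6 + 1/7 + 1/8
= 73/168
≈ 0.4345

Sum = 73/168 ≈ 0.4345


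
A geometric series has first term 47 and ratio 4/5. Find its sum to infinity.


S∞ = a₁/(1-r) = 47/(1 - 4/5)
= 47/(1/5)
= 235

S∞ = 235


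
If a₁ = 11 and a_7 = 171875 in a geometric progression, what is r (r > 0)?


r^(n-1) = aₙ/a₁
r^6 = 171875/11 = 15625
r = 15625^(1/6)
= ±5; taking r > 0 gives r = 5

r = 5


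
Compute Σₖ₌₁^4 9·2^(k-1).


Sₙ = 9×(2^4 - 1)/(2 - 1)
= 9×(16 - 1)/1
= 9×15/1
= 135

S_4 = 135


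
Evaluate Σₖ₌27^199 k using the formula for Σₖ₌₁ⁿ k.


Σₖ₌27^199 k = Σₖ₌₁^199 k − Σₖ₌₁^26 k
= 199·200/2 − 26·27/2
= 19900 − 351 = 19549

Σk = 19549


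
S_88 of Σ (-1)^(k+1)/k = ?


S = 1 - 1/2 + 1/3 - 1/4 + 1/5 - 1/6 + 1/7 - 1/8 ± ...
= 0.6875
(Full series converges to +ln(2) ≈ +0.6931)

S_88 = 0.6875


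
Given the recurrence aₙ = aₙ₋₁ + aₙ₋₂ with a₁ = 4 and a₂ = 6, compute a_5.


Computing iteratively: 4, 6, 10, 16, 26
a_5 = 26

a_5 = 26


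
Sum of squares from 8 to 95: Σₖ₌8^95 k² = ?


Σₖ₌8^95 k² = Σₖ₌₁^95 k² − Σₖ₌₁^7 k²
= 95·96·191/6 − 7·8·15/6
= 290320 − 140 = 290180

Σk² = 290180


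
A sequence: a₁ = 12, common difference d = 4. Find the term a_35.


aₙ = a₁ + (n-1)d
= 12 + (35-1)×4
= 12 + 136
= 148

a_35 = 148


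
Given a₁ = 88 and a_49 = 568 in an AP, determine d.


d = (aₙ - a₁)/(n-1)
= (568 - 88)/(49-1)
= 480/48 = 10

d = 10


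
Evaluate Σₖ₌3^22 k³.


Σₖ₌3^22 k³ = [22·23/2]² − [2·3/2]²
= 64009 − 9 = 64000

Σk³ = 64000


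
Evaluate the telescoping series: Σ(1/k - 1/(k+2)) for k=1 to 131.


Telescoping with gap 2: two head and two tail terms survive.
= (1 + 1/2) - (1/132 + 1/133)
= 3/2 - 1/132 - 1/133 = 26069/17556

Sum = 26069/17556


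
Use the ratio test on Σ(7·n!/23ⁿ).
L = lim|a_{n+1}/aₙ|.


aₙ = 7·n!/23^n
a_{n+1}/aₙ = (n+1)!/23^(n+1) × 23^n/n!  (constant 7 cancels)
= (n+1)/23
L = lim(n→∞) (n+1)/23 = ∞
L > 1 → series DIVERGES

Diverges (ratio test: L = ∞ > 1)


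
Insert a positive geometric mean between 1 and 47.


GM = √(1×47) = √47 = 6.8557

GM = 6.8557


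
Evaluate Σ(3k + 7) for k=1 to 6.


Σ(3k+7) = 3·Σk + 7·n
= 3·21 + 7·6
= 63 + 42 = 105

Σ = 105


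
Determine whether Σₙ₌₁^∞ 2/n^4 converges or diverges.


p-series test: Σ c/n^p converges if p > 1, diverges if p ≤ 1 (constant c > 0 doesn't affect convergence).
p = 4
4 > 1 → CONVERGES

Converges (p = 4 > 1)


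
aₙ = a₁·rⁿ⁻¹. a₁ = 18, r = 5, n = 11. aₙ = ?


aₙ = a₁·r^(n-1)
= 18×5^10
= 18×9765625
= 175781250

a_11 = 175781250


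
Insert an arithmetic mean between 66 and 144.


AM = (66 + 144)/2 = 210/2 = 105

AM = 105


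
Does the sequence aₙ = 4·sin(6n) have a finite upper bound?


For all n, -1 ≤ sin(6n) ≤ 1, so -4 ≤ 4·sin(6n) ≤ 4
Lower bound: -4, Upper bound: 4
The sequence IS bounded

Bounded (-4 ≤ aₙ ≤ 4)


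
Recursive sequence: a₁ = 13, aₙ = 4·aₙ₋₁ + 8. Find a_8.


Computing step by step:
a_1 = 13
a_2 = 60
a_3 = 248
a_4 = 1000
a_5 = 4008
a_6 = 16040
a_7 = 64168
a_8 = 256680


a_8 = 256680


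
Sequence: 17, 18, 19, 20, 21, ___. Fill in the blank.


Pattern: arithmetic (d=1)
Terms: 17, 18, 19, 20, 21
Next term = 22

Next term = 22


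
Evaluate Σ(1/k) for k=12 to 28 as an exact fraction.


Σₖ₌12^28 1/k = 1/12 + 1/13 + 1/14 + ... + 1/28
= 72867871493/80313433200
≈ 0.9073

Sum = 72867871493/80313433200 ≈ 0.9073


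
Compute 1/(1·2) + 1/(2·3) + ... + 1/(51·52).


1/(k(k+1)) = 1/k - 1/(k+1) (partial fractions)
Telescoping: Σ = 1 - 1/52 = 51/52

Sum = 51/52


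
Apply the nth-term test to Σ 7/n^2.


lim(n→∞) 7/n^2 = 0
lim aₙ = 0 → nth-term test is INCONCLUSIVE
(Need other tests; this is actually a convergent p-series with p=2 > 1)

Inconclusive (lim aₙ = 0; need another test)


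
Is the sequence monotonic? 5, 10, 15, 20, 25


Differences: 5, 5, 5, 5
All differences > 0 → strictly INCREASING

Monotonically increasing


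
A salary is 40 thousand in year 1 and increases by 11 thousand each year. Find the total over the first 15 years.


aₙ = 40 + (15-1)×11 = 194
Sₙ = n(a₁+aₙ)/2 = 15×(40+194)/2
= 15×234/2 = 1755

S_15 = 1755


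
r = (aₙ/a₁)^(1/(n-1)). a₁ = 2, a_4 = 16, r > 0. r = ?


r^(n-1) = aₙ/a₁
r^3 = 16/2 = 8
r = 8^(1/3)
= 2

r = 2


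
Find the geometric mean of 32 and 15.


GM = √(32×15) = √480 = 21.9089

GM = 21.9089


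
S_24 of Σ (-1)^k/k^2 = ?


S = -1 + 1/4 - 1/9 + 1/16 - 1/25 + 1/36 - 1/49 + 1/64 ± ...
= -0.8216
(Full series converges to -π²/12 ≈ -0.8225)

S_24 = -0.8216


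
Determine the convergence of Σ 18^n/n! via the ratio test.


aₙ = 18^n/n!
a_{n+1}/aₙ = 18^(n+1)/(n+1)! × n!/18^n
= 18/(n+1)
L = lim(n→∞) 18/(n+1) = 0
L < 1 → series CONVERGES

Converges (ratio test: L = 0 < 1)


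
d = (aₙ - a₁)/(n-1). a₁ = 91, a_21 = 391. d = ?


d = (aₙ - a₁)/(n-1)
= (391 - 91)/(21-1)
= 300/20 = 15

d = 15


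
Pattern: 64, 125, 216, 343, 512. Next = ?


Pattern: perfect cubes: n³
Terms: 64, 125, 216, 343, 512
Next term = 729

Next term = 729


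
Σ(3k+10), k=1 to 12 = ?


Σ(3k+10) = 3·Σk + 10·n
= 3·78 + 10·12
= 234 + 120 = 354

Σ = 354


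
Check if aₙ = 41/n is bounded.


a₁ = 41, a₂ = 41/2, a₃ = 41/3, ...
0 < aₙ ≤ 41 for all n ≥ 1
Lower bound: 0, Upper bound: 41
The sequence IS bounded

Bounded (0 < aₙ ≤ 41)


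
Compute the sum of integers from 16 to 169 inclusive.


Σₖ₌16^169 k = Σₖ₌₁^169 k − Σₖ₌₁^15 k
= 169·170/2 − 15·16/2
= 14365 − 120 = 14245

Σk = 14245


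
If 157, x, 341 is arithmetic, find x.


AM = (157 + 341)/2 = 498/2 = 249

AM = 249


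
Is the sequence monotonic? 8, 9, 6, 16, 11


Differences: 1, -3, 10, -5
Difference at position 1 is +1 (> 0) but position 2 is -3 (< 0) — sequence both rises and falls
→ NOT monotonic

Not monotonic


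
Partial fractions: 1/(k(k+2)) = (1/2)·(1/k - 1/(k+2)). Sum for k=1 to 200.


1/(k(k+2)) = (1/2)·(1/k - 1/(k+2)) (partial fractions)
Telescoping: Σ = (1/2)·(1 + 1/2 - 1/201 - 1/202) = 15125/20301

Sum = 15125/20301


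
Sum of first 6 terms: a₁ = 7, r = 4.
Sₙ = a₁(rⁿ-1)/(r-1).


Sₙ = 7×(4^6 - 1)/(4 - 1)
= 7×(4096 - 1)/3
= 7×4095/3
= 9555

S_6 = 9555


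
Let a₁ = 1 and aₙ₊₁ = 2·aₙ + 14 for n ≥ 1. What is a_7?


Computing step by step:
a_1 = 1
a_2 = 16
a_3 = 46
a_4 = 106
a_5 = 226
a_6 = 466
a_7 = 946


a_7 = 946


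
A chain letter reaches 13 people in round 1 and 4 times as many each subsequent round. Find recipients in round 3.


aₙ = a₁·r^(n-1)
= 13×4^2
= 13×16
= 208

a_3 = 208


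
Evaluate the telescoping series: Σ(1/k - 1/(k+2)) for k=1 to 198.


Telescoping with gap 2: two head and two tail terms survive.
= (1 + 1/2) - (1/199 + 1/200)
= 3/2 - 1/199 - 1/200 = 59301/39800

Sum = 59301/39800


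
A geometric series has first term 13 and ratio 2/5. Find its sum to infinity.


S∞ = a₁/(1-r) = 13/(1 - 2/5)
= 13/(3/5)
= 65/3

S∞ = 65/3


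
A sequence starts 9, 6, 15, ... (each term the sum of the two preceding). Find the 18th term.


Computing iteratively: 9, 6, 15, 21, 36, 57, 93, 150, 243, 393, 636, 1029, ...
a_18 = 18465

a_18 = 18465


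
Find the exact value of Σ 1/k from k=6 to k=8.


Σₖ₌6^8 1/k = 1/6 + 1/7 + 1/8
= 73/168
≈ 0.4345

Sum = 73/168 ≈ 0.4345


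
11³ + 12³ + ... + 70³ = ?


Σₖ₌11^70 k³ = [70·71/2]² − [10·11/2]²
= 6175225 − 3025 = 6172200

Σk³ = 6172200


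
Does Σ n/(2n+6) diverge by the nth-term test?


lim(n→∞) n/(2n+6) = 1/2 = 1/2  (divide numerator and denominator by n)
lim aₙ = 1/2 ≠ 0 → series DIVERGES

Diverges (lim aₙ = 1/2 ≠ 0)


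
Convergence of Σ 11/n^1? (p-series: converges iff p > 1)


p-series test: Σ c/n^p converges if p > 1, diverges if p ≤ 1 (constant c > 0 doesn't affect convergence).
p = 1
1 ≤ 1 → DIVERGES

Diverges (p = 1 ≤ 1)


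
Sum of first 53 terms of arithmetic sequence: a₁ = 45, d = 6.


aₙ = 45 + (53-1)×6 = 357
Sₙ = n(a₁+aₙ)/2 = 53×(45+357)/2
= 53×402/2 = 10653

S_53 = 10653


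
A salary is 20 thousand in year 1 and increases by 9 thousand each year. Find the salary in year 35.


aₙ = a₁ + (n-1)d
= 20 + (35-1)×9
= 20 + 306
= 326

a_35 = 326


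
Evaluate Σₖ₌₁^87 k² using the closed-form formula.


n = 87
n(n+1)(2n+1)/6 = 87×88×175/6
= 1339800/6 = 223300

Σk² = 223300


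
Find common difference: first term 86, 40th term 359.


d = (aₙ - a₁)/(n-1)
= (359 - 86)/(40-1)
= 273/39 = 7

d = 7


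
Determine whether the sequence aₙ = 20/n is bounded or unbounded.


a₁ = 20, a₂ = 20/2, a₃ = 20/3, ...
0 < aₙ ≤ 20 for all n ≥ 1
Lower bound: 0, Upper bound: 20
The sequence IS bounded

Bounded (0 < aₙ ≤ 20)


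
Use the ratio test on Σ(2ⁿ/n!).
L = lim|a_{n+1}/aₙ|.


aₙ = 2^n/n!
a_{n+1}/aₙ = 2^(n+1)/(n+1)! × n!/2^n
= 2/(n+1)
L = lim(n→∞) 2/(n+1) = 0
L < 1 → series CONVERGES

Converges (ratio test: L = 0 < 1)


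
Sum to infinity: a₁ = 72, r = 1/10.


S∞ = a₁/(1-r) = 72/(1 - 1/10)
= 72/(9/10)
= 80

S∞ = 80


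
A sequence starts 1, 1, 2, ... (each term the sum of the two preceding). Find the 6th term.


Computing iteratively: 1, 1, 2, 3, 5, 8
a_6 = 8

a_6 = 8


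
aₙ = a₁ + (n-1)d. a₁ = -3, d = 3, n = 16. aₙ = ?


aₙ = a₁ + (n-1)d
= -3 + (16-1)×3
= -3 + 45
= 42

a_16 = 42


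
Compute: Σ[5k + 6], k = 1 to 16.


Σ(5k+6) = 5·Σk + 6·n
= 5·136 + 6·16
= 680 + 96 = 776

Σ = 776


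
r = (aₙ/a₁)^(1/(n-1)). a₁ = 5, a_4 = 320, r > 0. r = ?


r^(n-1) = aₙ/a₁
r^3 = 320/5 = 64
r = 64^(1/3)
= 4

r = 4


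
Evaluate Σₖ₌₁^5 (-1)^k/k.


S = -1 + 1/2 - 1/3 + 1/4 - 1/5
= -0.7833
(Full series converges to -ln(2) ≈ -0.6931)

S_5 = -0.7833


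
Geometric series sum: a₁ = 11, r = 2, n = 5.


Sₙ = 11×(2^5 - 1)/(2 - 1)
= 11×(32 - 1)/1
= 11×31/1
= 341

S_5 = 341


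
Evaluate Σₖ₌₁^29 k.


n(n+1)/2 = 29×30/2 = 870/2 = 435

Σk = 435


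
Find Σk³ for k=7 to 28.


Σₖ₌7^28 k³ = [28·29/2]² − [6·7/2]²
= 164836 − 441 = 164395

Σk³ = 164395


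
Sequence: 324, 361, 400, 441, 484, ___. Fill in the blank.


Pattern: perfect squares: n²
Terms: 324, 361, 400, 441, 484
Next term = 529

Next term = 529


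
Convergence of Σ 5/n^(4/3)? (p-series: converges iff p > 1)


p-series test: Σ c/n^p converges if p > 1, diverges if p ≤ 1 (constant c > 0 doesn't affect convergence).
p = 4/3
4/3 > 1 → CONVERGES

Converges (p = 4/3 > 1)


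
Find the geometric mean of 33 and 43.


GM = √(33×43) = √1419 = 37.6696

GM = 37.6696


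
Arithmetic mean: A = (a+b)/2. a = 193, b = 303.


AM = (193 + 303)/2 = 496/2 = 248

AM = 248


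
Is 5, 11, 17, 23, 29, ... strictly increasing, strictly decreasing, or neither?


Differences: 6, 6, 6, 6
All differences > 0 → strictly INCREASING

Monotonically increasing


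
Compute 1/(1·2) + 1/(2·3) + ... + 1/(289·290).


1/(k(k+1)) = 1/k - 1/(k+1) (partial fractions)
Telescoping: Σ = 1 - 1/290 = 289/290

Sum = 289/290


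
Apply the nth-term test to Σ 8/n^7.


lim(n→∞) 8/n^7 = 0
lim aₙ = 0 → nth-term test is INCONCLUSIVE
(Need other tests; this is actually a convergent p-series with p=7 > 1)

Inconclusive (lim aₙ = 0; need another test)


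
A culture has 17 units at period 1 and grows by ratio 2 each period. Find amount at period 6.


aₙ = a₁·r^(n-1)
= 17×2^5
= 17×32
= 544

a_6 = 544


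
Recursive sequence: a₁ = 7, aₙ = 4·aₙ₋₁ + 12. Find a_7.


Computing step by step:
a_1 = 7
a_2 = 40
a_3 = 172
a_4 = 700
a_5 = 2812
a_6 = 11260
a_7 = 45052


a_7 = 45052


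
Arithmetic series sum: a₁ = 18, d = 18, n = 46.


aₙ = 18 + (46-1)×18 = 828
Sₙ = n(a₁+aₙ)/2 = 46×(18+828)/2
= 46×846/2 = 19458

S_46 = 19458


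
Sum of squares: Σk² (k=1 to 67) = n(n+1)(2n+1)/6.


n = 67
n(n+1)(2n+1)/6 = 67×68×135/6
= 615060/6 = 102510

Σk² = 102510


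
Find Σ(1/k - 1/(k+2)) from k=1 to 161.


Telescoping with gap 2: two head and two tail terms survive.
= (1 + 1/2) - (1/162 + 1/163)
= 3/2 - 1/162 - 1/163 = 19642/13203

Sum = 19642/13203


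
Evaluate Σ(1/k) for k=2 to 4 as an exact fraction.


Σₖ₌2^4 1/k = 1/2 + 1/3 + 1/4
= 13/12
≈ 1.0833

Sum = 13/12 ≈ 1.0833


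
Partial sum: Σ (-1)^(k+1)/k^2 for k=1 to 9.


S = 1 - 1/4 + 1/9 - 1/16 + 1/25 - 1/36 + 1/49 - 1/64 ± ...
= 0.828
(Full series converges to +π²/12 ≈ +0.8225)

S_9 = 0.828


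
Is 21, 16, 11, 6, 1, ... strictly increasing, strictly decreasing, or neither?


Differences: -5, -5, -5, -5
All differences < 0 → strictly DECREASING

Monotonically decreasing


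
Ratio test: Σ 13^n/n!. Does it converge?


aₙ = 13^n/n!
a_{n+1}/aₙ = 13^(n+1)/(n+1)! × n!/13^n
= 13/(n+1)
L = lim(n→∞) 13/(n+1) = 0
L < 1 → series CONVERGES

Converges (ratio test: L = 0 < 1)


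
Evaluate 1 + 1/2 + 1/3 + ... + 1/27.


H_27 = 1/1 + 1/2 + 1/3 + ... + 1/27
= 312536252003/80313433200
≈ 3.8915

H_27 = 312536252003/80313433200 ≈ 3.8915


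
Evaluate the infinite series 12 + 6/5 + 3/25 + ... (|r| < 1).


S∞ = a₁/(1-r) = 12/(1 - 1/10)
= 12/(9/10)
= 40/3

S∞ = 40/3


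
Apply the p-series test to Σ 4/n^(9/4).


p-series test: Σ c/n^p converges if p > 1, diverges if p ≤ 1 (constant c > 0 doesn't affect convergence).
p = 9/4
9/4 > 1 → CONVERGES

Converges (p = 9/4 > 1)


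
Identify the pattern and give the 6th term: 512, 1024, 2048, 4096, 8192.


Pattern: powers of 2: 2ⁿ
Terms: 512, 1024, 2048, 4096, 8192
Next term = 16384

Next term = 16384


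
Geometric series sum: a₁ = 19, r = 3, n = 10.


Sₙ = 19×(3^10 - 1)/(3 - 1)
= 19×(59049 - 1)/2
= 19×59048/2
= 560956

S_10 = 560956


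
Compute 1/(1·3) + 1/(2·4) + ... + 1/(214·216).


1/(k(k+2)) = (1/2)·(1/k - 1/(k+2)) (partial fractions)
Telescoping: Σ = (1/2)·(1 + 1/2 - 1/215 - 1/216) = 69229/92880

Sum = 69229/92880


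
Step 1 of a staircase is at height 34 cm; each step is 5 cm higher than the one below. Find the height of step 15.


aₙ = a₁ + (n-1)d
= 34 + (15-1)×5
= 34 + 70
= 104

a_15 = 104


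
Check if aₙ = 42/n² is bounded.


a₁ = 42, a₂ = 42/4, a₃ = 42/9, ...
0 < aₙ ≤ 42 for all n ≥ 1
The sequence IS bounded

Bounded (0 < aₙ ≤ 42)


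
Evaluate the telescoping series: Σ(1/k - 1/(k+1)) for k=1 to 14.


Telescoping: adjacent terms cancel.
= 1/1 - 1/15
= 1 - 1/15 = 14/15

Sum = 14/15


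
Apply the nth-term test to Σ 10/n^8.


lim(n→∞) 10/n^8 = 0
lim aₙ = 0 → nth-term test is INCONCLUSIVE
(Need other tests; this is actually a convergent p-series with p=8 > 1)

Inconclusive (lim aₙ = 0; need another test)


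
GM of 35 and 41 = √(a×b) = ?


GM = √(35×41) = √1435 = 37.8814

GM = 37.8814


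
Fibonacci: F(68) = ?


Fibonacci sequence: 1, 1, 2, 3, 5, 8, 13, 21, 34, 55, 89, ...
F(68) = 72723460248141

F(68) = 72723460248141


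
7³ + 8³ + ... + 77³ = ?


Σₖ₌7^77 k³ = [77·78/2]² − [6·7/2]²
= 9018009 − 441 = 9017568

Σk³ = 9017568


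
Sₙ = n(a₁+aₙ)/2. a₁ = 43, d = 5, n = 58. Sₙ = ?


aₙ = 43 + (58-1)×5 = 328
Sₙ = n(a₁+aₙ)/2 = 58×(43+328)/2
= 58×371/2 = 10759

S_58 = 10759


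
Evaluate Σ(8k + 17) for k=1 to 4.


Σ(8k+17) = 8·Σk + 17·n
= 8·10 + 17·4
= 80 + 68 = 148

Σ = 148


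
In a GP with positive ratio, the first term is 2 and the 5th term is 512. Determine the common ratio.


r^(n-1) = aₙ/a₁
r^4 = 512/2 = 256
r = 256^(1/4)
= ±4; taking r > 0 gives r = 4

r = 4


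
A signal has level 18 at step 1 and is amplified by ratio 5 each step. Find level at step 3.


aₙ = a₁·r^(n-1)
= 18×5^2
= 18×25
= 450

a_3 = 450


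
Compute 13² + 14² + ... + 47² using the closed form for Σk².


Σₖ₌13^47 k² = Σₖ₌₁^47 k² − Σₖ₌₁^12 k²
= 47·48·95/6 − 12·13·25/6
= 35720 − 650 = 35070

Σk² = 35070


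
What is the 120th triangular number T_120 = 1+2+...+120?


n(n+1)/2 = 120×121/2 = 14520/2 = 7260

Σk = 7260


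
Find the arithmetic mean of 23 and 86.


AM = (23 + 86)/2 = 109/2 = 54.5

AM = 54.5


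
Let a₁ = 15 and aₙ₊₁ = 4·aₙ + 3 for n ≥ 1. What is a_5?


Computing step by step:
a_1 = 15
a_2 = 63
a_3 = 255
a_4 = 1023
a_5 = 4095


a_5 = 4095


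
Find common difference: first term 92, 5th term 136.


d = (aₙ - a₁)/(n-1)
= (136 - 92)/(5-1)
= 44/4 = 11

d = 11


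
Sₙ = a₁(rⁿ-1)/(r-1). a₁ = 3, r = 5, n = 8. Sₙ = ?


Sₙ = 3×(5^8 - 1)/(5 - 1)
= 3×(390625 - 1)/4
= 3×390624/4
= 292968

S_8 = 292968


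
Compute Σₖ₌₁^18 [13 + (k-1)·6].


aₙ = 13 + (18-1)×6 = 115
Sₙ = n(a₁+aₙ)/2 = 18×(13+115)/2
= 18×128/2 = 1152

S_18 = 1152


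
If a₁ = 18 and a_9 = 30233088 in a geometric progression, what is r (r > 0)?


r^(n-1) = aₙ/a₁
r^8 = 30233088/18 = 1679616
r = 1679616^(1/8)
= ±6; taking r > 0 gives r = 6

r = 6


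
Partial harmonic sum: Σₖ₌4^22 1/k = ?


Σₖ₌4^22 1/k = 1/4 + 1/5 + 1/6 + ... + 1/22
= 28827167/15519504
≈ 1.8575

Sum = 28827167/15519504 ≈ 1.8575


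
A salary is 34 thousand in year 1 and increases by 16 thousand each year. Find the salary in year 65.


aₙ = a₁ + (n-1)d
= 34 + (65-1)×16
= 34 + 1024
= 1058

a_65 = 1058


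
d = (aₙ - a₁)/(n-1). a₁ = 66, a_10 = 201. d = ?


d = (aₙ - a₁)/(n-1)
= (201 - 66)/(10-1)
= 135/9 = 15

d = 15


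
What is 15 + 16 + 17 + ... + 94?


Σₖ₌15^94 k = Σₖ₌₁^94 k − Σₖ₌₁^14 k
= 94·95/2 − 14·15/2
= 4465 − 105 = 4360

Σk = 4360


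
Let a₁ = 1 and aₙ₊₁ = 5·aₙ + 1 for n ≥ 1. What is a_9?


Computing step by step:
a_1 = 1
a_2 = 6
a_3 = 31
a_4 = 156
a_5 = 781
a_6 = 3906
a_7 = 19531
a_8 = 97656
a_9 = 488281


a_9 = 488281


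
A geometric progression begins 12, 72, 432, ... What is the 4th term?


aₙ = a₁·r^(n-1)
= 12×6^3
= 12×216
= 2592

a_4 = 2592


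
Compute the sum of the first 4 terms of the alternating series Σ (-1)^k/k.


S = -1 + 1/2 - 1/3 + 1/4
= -0.5833
(Full series converges to -ln(2) ≈ -0.6931)

S_4 = -0.5833


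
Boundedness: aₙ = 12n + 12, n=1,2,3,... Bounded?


aₙ = 12n + 12 → as n→∞, aₙ→∞
No finite upper bound exists
The sequence is UNBOUNDED

Unbounded (aₙ → ∞ as n → ∞)


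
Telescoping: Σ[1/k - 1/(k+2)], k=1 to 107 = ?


Telescoping with gap 2: two head and two tail terms survive.
= (1 + 1/2) - (1/108 + 1/109)
= 3/2 - 1/108 - 1/109 = 17441/11772

Sum = 17441/11772


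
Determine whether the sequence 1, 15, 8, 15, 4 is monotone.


Differences: 14, -7, 7, -11
Difference at position 1 is +14 (> 0) but position 2 is -7 (< 0) — sequence both rises and falls
→ NOT monotonic

Not monotonic


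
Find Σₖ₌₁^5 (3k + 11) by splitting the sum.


Σ(3k+11) = 3·Σk + 11·n
= 3·15 + 11·5
= 45 + 55 = 100

Σ = 100


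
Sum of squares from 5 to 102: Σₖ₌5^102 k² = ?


Σₖ₌5^102 k² = Σₖ₌₁^102 k² − Σₖ₌₁^4 k²
= 102·103·205/6 − 4·5·9/6
= 358955 − 30 = 358925

Σk² = 358925


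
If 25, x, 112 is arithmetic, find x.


AM = (25 + 112)/2 = 137/2 = 68.5

AM = 68.5


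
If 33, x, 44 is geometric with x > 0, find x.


GM = √(33×44) = √1452 = 38.1051

GM = 38.1051


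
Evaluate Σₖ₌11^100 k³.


Σₖ₌11^100 k³ = [100·101/2]² − [10·11/2]²
= 25502500 − 3025 = 25499475

Σk³ = 25499475


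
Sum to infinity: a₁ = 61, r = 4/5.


S∞ = a₁/(1-r) = 61/(1 - 4/5)
= 61/(1/5)
= 305

S∞ = 305


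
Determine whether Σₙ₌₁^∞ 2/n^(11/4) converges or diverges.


p-series test: Σ c/n^p converges if p > 1, diverges if p ≤ 1 (constant c > 0 doesn't affect convergence).
p = 11/4
11/4 > 1 → CONVERGES

Converges (p = 11/4 > 1)


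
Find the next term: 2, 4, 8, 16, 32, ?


Pattern: geometric (r=2)
Terms: 2, 4, 8, 16, 32
Next term = 64

Next term = 64


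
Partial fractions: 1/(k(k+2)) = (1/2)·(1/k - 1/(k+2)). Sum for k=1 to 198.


1/(k(k+2)) = (1/2)·(1/k - 1/(k+2)) (partial fractions)
Telescoping: Σ = (1/2)·(1 + 1/2 - 1/199 - 1/200) = 59301/79600

Sum = 59301/79600


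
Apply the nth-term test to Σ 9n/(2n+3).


lim(n→∞) 9n/(2n+3) = 9/2 = 9/2  (divide numerator and denominator by n)
lim aₙ = 9/2 ≠ 0 → series DIVERGES

Diverges (lim aₙ = 9/2 ≠ 0)


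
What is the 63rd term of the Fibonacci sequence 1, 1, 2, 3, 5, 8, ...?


Fibonacci sequence: 1, 1, 2, 3, 5, 8, 13, 21, 34, 55, 89, ...
F(63) = 6557470319842

F(63) = 6557470319842


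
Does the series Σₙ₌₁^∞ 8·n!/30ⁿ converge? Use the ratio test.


aₙ = 8·n!/30^n
a_{n+1}/aₙ = (n+1)!/30^(n+1) × 30^n/n!  (constant 8 cancels)
= (n+1)/30
L = lim(n→∞) (n+1)/30 = ∞
L > 1 → series DIVERGES

Diverges (ratio test: L = ∞ > 1)


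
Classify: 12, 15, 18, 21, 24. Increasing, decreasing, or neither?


Differences: 3, 3, 3, 3
All differences > 0 → strictly INCREASING

Monotonically increasing


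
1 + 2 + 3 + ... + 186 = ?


n(n+1)/2 = 186×187/2 = 34782/2 = 17391

Σk = 17391


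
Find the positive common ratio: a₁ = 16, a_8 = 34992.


r^(n-1) = aₙ/a₁
r^7 = 34992/16 = 2187
r = 2187^(1/7)
= 3

r = 3


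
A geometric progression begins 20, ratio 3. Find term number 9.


aₙ = a₁·r^(n-1)
= 20×3^8
= 20×6561
= 131220

a_9 = 131220


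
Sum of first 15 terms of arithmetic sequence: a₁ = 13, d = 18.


aₙ = 13 + (15-1)×18 = 265
Sₙ = n(a₁+aₙ)/2 = 15×(13+265)/2
= 15×278/2 = 2085

S_15 = 2085


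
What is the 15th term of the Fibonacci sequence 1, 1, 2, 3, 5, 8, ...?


Fibonacci sequence: 1, 1, 2, 3, 5, 8, 13, 21, 34, 55, 89, ...
F(15) = 610

F(15) = 610


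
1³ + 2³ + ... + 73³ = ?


n(n+1)/2 = 73×74/2 = 2701
Σk³ = 2701² = 7295401

Σk³ = 7295401


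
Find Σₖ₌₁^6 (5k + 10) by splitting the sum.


Σ(5k+10) = 5·Σk + 10·n
= 5·21 + 10·6
= 105 + 60 = 165

Σ = 165
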